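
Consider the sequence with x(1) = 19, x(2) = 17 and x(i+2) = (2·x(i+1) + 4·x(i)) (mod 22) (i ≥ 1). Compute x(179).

6

x(1) = 19, x(2) = 17, x(3) = 0, x(4) = 2, x(5) = 4, x(6) = 16, x(7) = 4, x(8) = 6, x(9) = 6, x(10) = 14, x(11) = 8, x(12) = 6, x(13) = 0, x(14) = 2.
Since (x(13), x(14)) = (x(3), x(4)) = (0, 2) (two consecutive terms determine the rest), the sequence is eventually periodic: after a pre-period of length 2 it cycles with period 10.
For i ≥ 3, x(i) depends only on (i - 3) mod 10. (179 - 3) mod 10 = 6, so x(179) = x(9) = 6.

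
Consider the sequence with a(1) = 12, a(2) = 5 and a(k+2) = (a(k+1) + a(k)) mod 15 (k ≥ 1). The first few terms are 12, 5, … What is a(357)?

0

Listing terms: a(1) = 12, a(2) = 5, a(3) = 2, a(4) = 7, a(5) = 9, a(6) = 1, a(7) = 10, a(8) = 11, a(9) = 6, a(10) = 2, a(11) = 8, a(12) = 10, a(13) = 3, a(14) = 13, a(15) = 1, a(16) = 14, a(17) = 0, a(18) = 14, a(19) = 14, a(20) = 13, a(21) = 12, a(22) = 10, a(23) = 7, a(24) = 2, a(25) = 9, a(26) = 11, a(27) = 5, a(28) = 1, a(29) = 6, a(30) = 7, a(31) = 13, a(32) = 5, a(33) = 3, a(34) = 8, a(35) = 11, a(36) = 4, a(37) = 0, a(38) = 4, a(39) = 4, a(40) = 8, a(41) = 12, a(42) = 5.
The sequence repeats with period 40.
So a(357) = a(1 + ((357-1) mod 40)) = a(37) = 0.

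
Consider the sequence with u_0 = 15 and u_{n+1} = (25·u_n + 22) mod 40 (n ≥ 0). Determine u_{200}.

u_0 = 15; u_1 = 37; u_2 = 27; u_3 = 17; u_4 = 7; u_5 = 37.
Since u_5 = u_1 = 37, the sequence is eventually periodic: after a pre-period of length 1 it cycles with period 4.
For n ≥ 1, u_n depends only on (n - 1) mod 4. (200 - 1) mod 4 = 3, so u_{200} = u_4 = 7.

7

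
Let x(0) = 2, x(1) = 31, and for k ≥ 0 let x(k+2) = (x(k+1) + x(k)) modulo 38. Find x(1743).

18

x(0) = 2, x(1) = 31, x(2) = 33, x(3) = 26, x(4) = 21, x(5) = 9, x(6) = 30, x(7) = 1, x(8) = 31, x(9) = 32, x(10) = 25, x(11) = 19, x(12) = 6, x(13) = 25, x(14) = 31, x(15) = 18, x(16) = 11, x(17) = 29, x(18) = 2, x(19) = 31.
The sequence repeats with period 18.
So x(1743) = x(0 + ((1743-0) mod 18)) = x(15) = 18.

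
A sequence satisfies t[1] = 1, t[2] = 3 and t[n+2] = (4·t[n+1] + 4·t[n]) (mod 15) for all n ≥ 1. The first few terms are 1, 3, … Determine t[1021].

11

t[1] = 1, t[2] = 3, t[3] = 1, t[4] = 1, t[5] = 8, t[6] = 6, t[7] = 11, t[8] = 8, t[9] = 1, t[10] = 6, t[11] = 13, t[12] = 1, t[13] = 11, t[14] = 3, t[15] = 11, t[16] = 11, t[17] = 13, t[18] = 6, t[19] = 1, t[20] = 13, t[21] = 11, t[22] = 6, t[23] = 8, t[24] = 11, t[25] = 1, t[26] = 3.
The sequence repeats with period 24.
(1021 - 1) mod 24 = 12, so t[1021] = t[13] = 11.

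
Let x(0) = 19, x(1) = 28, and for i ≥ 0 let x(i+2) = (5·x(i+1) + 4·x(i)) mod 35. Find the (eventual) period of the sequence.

Computing terms: x(0) = 19, x(1) = 28, x(2) = 6, x(3) = 2, x(4) = 34, x(5) = 3, x(6) = 11, x(7) = 32, x(8) = 29, x(9) = 28, x(10) = 11, x(11) = 27, x(12) = 4, x(13) = 23, x(14) = 26, x(15) = 12, x(16) = 24, x(17) = 28, x(18) = 26, x(19) = 32, x(20) = 19, x(21) = 13, x(22) = 1, x(23) = 22, x(24) = 9, x(25) = 28, x(26) = 1, x(27) = 12, x(28) = 29, x(29) = 18, x(30) = 31, x(31) = 17, x(32) = 34, x(33) = 28, x(34) = 31, x(35) = 22, x(36) = 24, x(37) = 33, x(38) = 16, x(39) = 2, x(40) = 4, x(41) = 28, x(42) = 16, x(43) = 17, x(44) = 9, x(45) = 8, x(46) = 6, x(47) = 27, x(48) = 19, x(49) = 28.
The sequence repeats with period 48.

48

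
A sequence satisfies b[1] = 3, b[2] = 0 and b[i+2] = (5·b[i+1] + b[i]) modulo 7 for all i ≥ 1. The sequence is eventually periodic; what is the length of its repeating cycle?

Listing terms: b[1] = 3; b[2] = 0; b[3] = 3; b[4] = 1; b[5] = 1; b[6] = 6; b[7] = 3; b[8] = 0.
The sequence repeats with period 6.

6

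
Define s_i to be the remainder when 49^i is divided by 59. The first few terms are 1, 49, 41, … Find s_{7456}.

We have s_0 = 1,  s_1 = 49,  s_2 = 41,  s_3 = 3,  s_4 = 29,  s_5 = 5,  s_6 = 9,  s_7 = 28,  s_8 = 15,  s_9 = 27,  s_{10} = 25,  s_{11} = 45,  s_{12} = 22,  s_{13} = 16,  s_{14} = 17,  s_{15} = 7,  s_{16} = 48,  s_{17} = 51,  s_{18} = 21,  s_{19} = 26,  s_{20} = 35,  s_{21} = 4,  s_{22} = 19,  s_{23} = 46,  s_{24} = 12,  s_{25} = 57,  s_{26} = 20,  s_{27} = 36,  s_{28} = 53,  s_{29} = 1.
The sequence repeats with period 29.
(7456 - 0) mod 29 = 3, so s_{7456} = s_3 = 3.

3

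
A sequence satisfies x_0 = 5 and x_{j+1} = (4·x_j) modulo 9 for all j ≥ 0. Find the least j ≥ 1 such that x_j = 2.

Listing terms: x_0 = 5; x_1 = 2; x_2 = 8; x_3 = 5.
Since x_3 = x_0 = 5, the sequence is periodic with period 3.
The value 2 first appears (with j ≥ 1) at x_1.

1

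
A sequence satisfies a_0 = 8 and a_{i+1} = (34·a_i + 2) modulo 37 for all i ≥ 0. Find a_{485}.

35

Listing terms: a_0 = 8,  a_1 = 15,  a_2 = 31,  a_3 = 20,  a_4 = 16,  a_5 = 28,  a_6 = 29,  a_7 = 26,  a_8 = 35,  a_9 = 8.
The sequence repeats with period 9.
So a_{485} = a_{0 + ((485-0) mod 9)} = a_8 = 35.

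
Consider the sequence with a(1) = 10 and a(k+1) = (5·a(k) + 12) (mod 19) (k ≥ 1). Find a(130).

7

Computing terms: a(1) = 10, a(2) = 5, a(3) = 18, a(4) = 7, a(5) = 9, a(6) = 0, a(7) = 12, a(8) = 15, a(9) = 11, a(10) = 10.
The sequence repeats with period 9.
(130 - 1) mod 9 = 3, so a(130) = a(4) = 7.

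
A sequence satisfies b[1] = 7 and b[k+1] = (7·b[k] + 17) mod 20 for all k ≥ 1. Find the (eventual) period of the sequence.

b[1] = 7,  b[2] = 6,  b[3] = 19,  b[4] = 10,  b[5] = 7.
The sequence repeats with period 4.

4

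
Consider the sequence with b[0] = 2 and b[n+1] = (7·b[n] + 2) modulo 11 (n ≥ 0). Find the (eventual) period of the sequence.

Computing terms: b[0] = 2, b[1] = 5, b[2] = 4, b[3] = 8, b[4] = 3, b[5] = 1, b[6] = 9, b[7] = 10, b[8] = 6, b[9] = 0, b[10] = 2.
Since b[10] = b[0] = 2, the sequence is periodic with period 10.

10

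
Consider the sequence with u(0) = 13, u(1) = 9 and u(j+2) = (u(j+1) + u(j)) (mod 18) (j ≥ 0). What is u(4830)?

We have u(0) = 13, u(1) = 9, u(2) = 4, u(3) = 13, u(4) = 17, u(5) = 12, u(6) = 11, u(7) = 5, u(8) = 16, u(9) = 3, u(10) = 1, u(11) = 4, u(12) = 5, u(13) = 9, u(14) = 14, u(15) = 5, u(16) = 1, u(17) = 6, u(18) = 7, u(19) = 13, u(20) = 2, u(21) = 15, u(22) = 17, u(23) = 14, u(24) = 13, u(25) = 9.
Since (u(24), u(25)) = (u(0), u(1)) = (13, 9) (two consecutive terms determine the rest), the sequence is periodic with period 24.
So u(4830) = u(0 + ((4830-0) mod 24)) = u(6) = 11.

11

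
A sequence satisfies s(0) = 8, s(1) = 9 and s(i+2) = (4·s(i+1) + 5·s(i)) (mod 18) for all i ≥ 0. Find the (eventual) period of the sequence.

s(0) = 8; s(1) = 9; s(2) = 4; s(3) = 7; s(4) = 12; s(5) = 11; s(6) = 14; s(7) = 3; s(8) = 10; s(9) = 1; s(10) = 0; s(11) = 5; s(12) = 2; s(13) = 15; s(14) = 16; s(15) = 13; s(16) = 6; s(17) = 17; s(18) = 8; s(19) = 9.
Since (s(18), s(19)) = (s(0), s(1)) = (8, 9) (two consecutive terms determine the rest), the sequence is periodic with period 18.

18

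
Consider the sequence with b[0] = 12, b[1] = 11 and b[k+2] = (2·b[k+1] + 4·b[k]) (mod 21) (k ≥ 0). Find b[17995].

10

b[0] = 12, b[1] = 11, b[2] = 7, b[3] = 16, b[4] = 18, b[5] = 16, b[6] = 20, b[7] = 20, b[8] = 15, b[9] = 5, b[10] = 7, b[11] = 13, b[12] = 12, b[13] = 13, b[14] = 11, b[15] = 11, b[16] = 3, b[17] = 8, b[18] = 7, b[19] = 4, b[20] = 15, b[21] = 4, b[22] = 5, b[23] = 5, b[24] = 9, b[25] = 17, b[26] = 7, b[27] = 19, b[28] = 3, b[29] = 19, b[30] = 8, b[31] = 8, b[32] = 6, b[33] = 2, b[34] = 7, b[35] = 1, b[36] = 9, b[37] = 1, b[38] = 17, b[39] = 17, b[40] = 18, b[41] = 20, b[42] = 7, b[43] = 10, b[44] = 6, b[45] = 10, b[46] = 2, b[47] = 2, b[48] = 12, b[49] = 11.
The sequence repeats with period 48.
So b[17995] = b[0 + ((17995-0) mod 48)] = b[43] = 10.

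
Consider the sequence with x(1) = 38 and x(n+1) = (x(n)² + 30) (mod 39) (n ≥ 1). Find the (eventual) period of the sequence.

We have x(1) = 38, x(2) = 31, x(3) = 16, x(4) = 13, x(5) = 4, x(6) = 7, x(7) = 1, x(8) = 31.
Since x(8) = x(2) = 31, the sequence is eventually periodic: after a pre-period of length 1 it cycles with period 6.

6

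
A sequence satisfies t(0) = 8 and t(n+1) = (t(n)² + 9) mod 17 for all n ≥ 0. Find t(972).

9

t(0) = 8; t(1) = 5; t(2) = 0; t(3) = 9; t(4) = 5.
Since t(4) = t(1) = 5, the sequence is eventually periodic: after a pre-period of length 1 it cycles with period 3.
For n ≥ 1, t(n) depends only on (n - 1) mod 3. (972 - 1) mod 3 = 2, so t(972) = t(3) = 9.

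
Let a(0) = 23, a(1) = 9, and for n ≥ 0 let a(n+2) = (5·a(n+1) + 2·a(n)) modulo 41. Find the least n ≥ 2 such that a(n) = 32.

We have a(0) = 23,  a(1) = 9,  a(2) = 9,  a(3) = 22,  a(4) = 5,  a(5) = 28,  a(6) = 27,  a(7) = 27,  a(8) = 25,  a(9) = 15,  a(10) = 2,  a(11) = 40,  a(12) = 40,  a(13) = 34,  a(14) = 4,  a(15) = 6,  a(16) = 38,  a(17) = 38,  a(18) = 20,  a(19) = 12,  a(20) = 18,  a(21) = 32,  a(22) = 32,  a(23) = 19,  a(24) = 36,  a(25) = 13,  a(26) = 14,  a(27) = 14,  a(28) = 16,  a(29) = 26,  a(30) = 39,  a(31) = 1,  a(32) = 1,  a(33) = 7,  a(34) = 37,  a(35) = 35,  a(36) = 3,  a(37) = 3,  a(38) = 21,  a(39) = 29,  a(40) = 23,  a(41) = 9.
Since (a(40), a(41)) = (a(0), a(1)) = (23, 9) (two consecutive terms determine the rest), the sequence is periodic with period 40.
The value 32 first appears (with n ≥ 2) at a(21).

21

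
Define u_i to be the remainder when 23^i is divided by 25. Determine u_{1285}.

Computing terms: u_0 = 1,  u_1 = 23,  u_2 = 4,  u_3 = 17,  u_4 = 16,  u_5 = 18,  u_6 = 14,  u_7 = 22,  u_8 = 6,  u_9 = 13,  u_{10} = 24,  u_{11} = 2,  u_{12} = 21,  u_{13} = 8,  u_{14} = 9,  u_{15} = 7,  u_{16} = 11,  u_{17} = 3,  u_{18} = 19,  u_{19} = 12,  u_{20} = 1.
The sequence repeats with period 20.
(1285 - 0) mod 20 = 5, so u_{1285} = u_5 = 18.

18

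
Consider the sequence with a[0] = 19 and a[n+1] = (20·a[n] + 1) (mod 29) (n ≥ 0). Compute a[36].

4

We have a[0] = 19,  a[1] = 4,  a[2] = 23,  a[3] = 26,  a[4] = 28,  a[5] = 10,  a[6] = 27,  a[7] = 19.
Since a[7] = a[0] = 19, the sequence is periodic with period 7.
(36 - 0) mod 7 = 1, so a[36] = a[1] = 4.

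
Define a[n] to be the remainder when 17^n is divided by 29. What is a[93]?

Computing terms: a[0] = 1; a[1] = 17; a[2] = 28; a[3] = 12; a[4] = 1.
Since a[4] = a[0] = 1, the sequence is periodic with period 4.
So a[93] = a[0 + ((93-0) mod 4)] = a[1] = 17.

17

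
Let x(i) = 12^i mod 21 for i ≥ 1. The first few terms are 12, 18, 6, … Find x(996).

Computing terms: x(1) = 12, x(2) = 18, x(3) = 6, x(4) = 9, x(5) = 3, x(6) = 15, x(7) = 12.
Since x(7) = x(1) = 12, the sequence is periodic with period 6.
(996 - 1) mod 6 = 5, so x(996) = x(6) = 15.

15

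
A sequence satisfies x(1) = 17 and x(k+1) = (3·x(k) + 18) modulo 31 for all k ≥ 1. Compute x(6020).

x(1) = 17; x(2) = 7; x(3) = 8; x(4) = 11; x(5) = 20; x(6) = 16; x(7) = 4; x(8) = 30; x(9) = 15; x(10) = 1; x(11) = 21; x(12) = 19; x(13) = 13; x(14) = 26; x(15) = 3; x(16) = 27; x(17) = 6; x(18) = 5; x(19) = 2; x(20) = 24; x(21) = 28; x(22) = 9; x(23) = 14; x(24) = 29; x(25) = 12; x(26) = 23; x(27) = 25; x(28) = 0; x(29) = 18; x(30) = 10; x(31) = 17.
The sequence repeats with period 30.
So x(6020) = x(1 + ((6020-1) mod 30)) = x(20) = 24.

24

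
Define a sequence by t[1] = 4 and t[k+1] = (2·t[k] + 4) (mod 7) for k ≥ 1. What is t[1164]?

Computing terms: t[1] = 4; t[2] = 5; t[3] = 0; t[4] = 4.
Since t[4] = t[1] = 4, the sequence is periodic with period 3.
So t[1164] = t[1 + ((1164-1) mod 3)] = t[3] = 0.

0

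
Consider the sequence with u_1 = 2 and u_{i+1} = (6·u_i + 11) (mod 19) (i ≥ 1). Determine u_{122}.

7

u_1 = 2; u_2 = 4; u_3 = 16; u_4 = 12; u_5 = 7; u_6 = 15; u_7 = 6; u_8 = 9; u_9 = 8; u_{10} = 2.
The sequence repeats with period 9.
So u_{122} = u_{1 + ((122-1) mod 9)} = u_5 = 7.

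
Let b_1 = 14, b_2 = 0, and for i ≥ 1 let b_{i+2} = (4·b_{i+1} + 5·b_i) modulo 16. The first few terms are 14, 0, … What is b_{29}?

b_1 = 14,  b_2 = 0,  b_3 = 6,  b_4 = 8,  b_5 = 14,  b_6 = 0.
Since (b_5, b_6) = (b_1, b_2) = (14, 0) (two consecutive terms determine the rest), the sequence is periodic with period 4.
(29 - 1) mod 4 = 0, so b_{29} = b_1 = 14.

14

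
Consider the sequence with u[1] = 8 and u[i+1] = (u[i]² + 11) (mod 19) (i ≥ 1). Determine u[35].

We have u[1] = 8,  u[2] = 18,  u[3] = 12,  u[4] = 3,  u[5] = 1,  u[6] = 12.
Since u[6] = u[3] = 12, the sequence is eventually periodic: after a pre-period of length 2 it cycles with period 3.
For i ≥ 3, u[i] depends only on (i - 3) mod 3. (35 - 3) mod 3 = 2, so u[35] = u[5] = 1.

1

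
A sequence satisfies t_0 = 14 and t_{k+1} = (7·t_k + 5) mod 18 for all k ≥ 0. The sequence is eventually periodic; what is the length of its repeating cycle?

18

Listing terms: t_0 = 14,  t_1 = 13,  t_2 = 6,  t_3 = 11,  t_4 = 10,  t_5 = 3,  t_6 = 8,  t_7 = 7,  t_8 = 0,  t_9 = 5,  t_{10} = 4,  t_{11} = 15,  t_{12} = 2,  t_{13} = 1,  t_{14} = 12,  t_{15} = 17,  t_{16} = 16,  t_{17} = 9,  t_{18} = 14.
The sequence repeats with period 18.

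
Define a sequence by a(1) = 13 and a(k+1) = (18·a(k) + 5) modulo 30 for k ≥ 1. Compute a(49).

a(1) = 13, a(2) = 29, a(3) = 17, a(4) = 11, a(5) = 23, a(6) = 29.
Since a(6) = a(2) = 29, the sequence is eventually periodic: after a pre-period of length 1 it cycles with period 4.
For k ≥ 2, a(k) depends only on (k - 2) mod 4. (49 - 2) mod 4 = 3, so a(49) = a(5) = 23.

23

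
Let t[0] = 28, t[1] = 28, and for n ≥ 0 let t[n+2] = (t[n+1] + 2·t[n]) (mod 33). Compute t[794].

0

Computing terms: t[0] = 28, t[1] = 28, t[2] = 18, t[3] = 8, t[4] = 11, t[5] = 27, t[6] = 16, t[7] = 4, t[8] = 3, t[9] = 11, t[10] = 17, t[11] = 6, t[12] = 7, t[13] = 19, t[14] = 0, t[15] = 5, t[16] = 5, t[17] = 15, t[18] = 25, t[19] = 22, t[20] = 6, t[21] = 17, t[22] = 29, t[23] = 30, t[24] = 22, t[25] = 16, t[26] = 27, t[27] = 26, t[28] = 14, t[29] = 0, t[30] = 28, t[31] = 28.
The sequence repeats with period 30.
So t[794] = t[0 + ((794-0) mod 30)] = t[14] = 0.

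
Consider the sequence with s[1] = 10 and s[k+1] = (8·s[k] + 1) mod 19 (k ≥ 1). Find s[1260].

13

Computing terms: s[1] = 10, s[2] = 5, s[3] = 3, s[4] = 6, s[5] = 11, s[6] = 13, s[7] = 10.
Since s[7] = s[1] = 10, the sequence is periodic with period 6.
So s[1260] = s[1 + ((1260-1) mod 6)] = s[6] = 13.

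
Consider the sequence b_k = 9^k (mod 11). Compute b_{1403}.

3

Computing terms: b_0 = 1,  b_1 = 9,  b_2 = 4,  b_3 = 3,  b_4 = 5,  b_5 = 1.
Since b_5 = b_0 = 1, the sequence is periodic with period 5.
So b_{1403} = b_{0 + ((1403-0) mod 5)} = b_3 = 3.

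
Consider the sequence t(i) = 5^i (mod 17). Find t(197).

14

We have t(0) = 1; t(1) = 5; t(2) = 8; t(3) = 6; t(4) = 13; t(5) = 14; t(6) = 2; t(7) = 10; t(8) = 16; t(9) = 12; t(10) = 9; t(11) = 11; t(12) = 4; t(13) = 3; t(14) = 15; t(15) = 7; t(16) = 1.
Since t(16) = t(0) = 1, the sequence is periodic with period 16.
So t(197) = t(0 + ((197-0) mod 16)) = t(5) = 14.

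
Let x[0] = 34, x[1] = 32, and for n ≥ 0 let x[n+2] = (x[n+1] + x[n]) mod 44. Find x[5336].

30

Computing terms: x[0] = 34; x[1] = 32; x[2] = 22; x[3] = 10; x[4] = 32; x[5] = 42; x[6] = 30; x[7] = 28; x[8] = 14; x[9] = 42; x[10] = 12; x[11] = 10; x[12] = 22; x[13] = 32; x[14] = 10; x[15] = 42; x[16] = 8; x[17] = 6; x[18] = 14; x[19] = 20; x[20] = 34; x[21] = 10; x[22] = 0; x[23] = 10; x[24] = 10; x[25] = 20; x[26] = 30; x[27] = 6; x[28] = 36; x[29] = 42; x[30] = 34; x[31] = 32.
The sequence repeats with period 30.
(5336 - 0) mod 30 = 26, so x[5336] = x[26] = 30.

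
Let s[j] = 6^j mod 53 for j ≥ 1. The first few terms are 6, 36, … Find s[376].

44

s[1] = 6; s[2] = 36; s[3] = 4; s[4] = 24; s[5] = 38; s[6] = 16; s[7] = 43; s[8] = 46; s[9] = 11; s[10] = 13; s[11] = 25; s[12] = 44; s[13] = 52; s[14] = 47; s[15] = 17; s[16] = 49; s[17] = 29; s[18] = 15; s[19] = 37; s[20] = 10; s[21] = 7; s[22] = 42; s[23] = 40; s[24] = 28; s[25] = 9; s[26] = 1; s[27] = 6.
Since s[27] = s[1] = 6, the sequence is periodic with period 26.
(376 - 1) mod 26 = 11, so s[376] = s[12] = 44.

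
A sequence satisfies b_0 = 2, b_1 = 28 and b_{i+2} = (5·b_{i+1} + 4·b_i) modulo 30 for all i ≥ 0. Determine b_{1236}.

Listing terms: b_0 = 2,  b_1 = 28,  b_2 = 28,  b_3 = 12,  b_4 = 22,  b_5 = 8,  b_6 = 8,  b_7 = 12,  b_8 = 2,  b_9 = 28.
The sequence repeats with period 8.
(1236 - 0) mod 8 = 4, so b_{1236} = b_4 = 22.

22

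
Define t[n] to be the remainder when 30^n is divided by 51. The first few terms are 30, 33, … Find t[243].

Listing terms: t[1] = 30,  t[2] = 33,  t[3] = 21,  t[4] = 18,  t[5] = 30.
The sequence repeats with period 4.
So t[243] = t[1 + ((243-1) mod 4)] = t[3] = 21.

21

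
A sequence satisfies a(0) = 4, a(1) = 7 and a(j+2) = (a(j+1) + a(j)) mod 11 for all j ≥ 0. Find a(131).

7

We have a(0) = 4, a(1) = 7, a(2) = 0, a(3) = 7, a(4) = 7, a(5) = 3, a(6) = 10, a(7) = 2, a(8) = 1, a(9) = 3, a(10) = 4, a(11) = 7.
The sequence repeats with period 10.
(131 - 0) mod 10 = 1, so a(131) = a(1) = 7.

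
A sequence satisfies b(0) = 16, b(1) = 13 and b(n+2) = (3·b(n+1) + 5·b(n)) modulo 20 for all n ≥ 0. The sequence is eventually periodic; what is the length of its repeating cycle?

12

Listing terms: b(0) = 16; b(1) = 13; b(2) = 19; b(3) = 2; b(4) = 1; b(5) = 13; b(6) = 4; b(7) = 17; b(8) = 11; b(9) = 18; b(10) = 9; b(11) = 17; b(12) = 16; b(13) = 13.
The sequence repeats with period 12.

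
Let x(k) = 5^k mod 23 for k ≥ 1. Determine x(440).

x(1) = 5; x(2) = 2; x(3) = 10; x(4) = 4; x(5) = 20; x(6) = 8; x(7) = 17; x(8) = 16; x(9) = 11; x(10) = 9; x(11) = 22; x(12) = 18; x(13) = 21; x(14) = 13; x(15) = 19; x(16) = 3; x(17) = 15; x(18) = 6; x(19) = 7; x(20) = 12; x(21) = 14; x(22) = 1; x(23) = 5.
Since x(23) = x(1) = 5, the sequence is periodic with period 22.
So x(440) = x(1 + ((440-1) mod 22)) = x(22) = 1.

1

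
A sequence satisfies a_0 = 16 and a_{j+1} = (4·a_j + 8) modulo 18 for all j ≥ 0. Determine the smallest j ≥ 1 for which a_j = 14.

We have a_0 = 16,  a_1 = 0,  a_2 = 8,  a_3 = 4,  a_4 = 6,  a_5 = 14,  a_6 = 10,  a_7 = 12,  a_8 = 2,  a_9 = 16.
The sequence repeats with period 9.
The value 14 first appears (with j ≥ 1) at a_5.

5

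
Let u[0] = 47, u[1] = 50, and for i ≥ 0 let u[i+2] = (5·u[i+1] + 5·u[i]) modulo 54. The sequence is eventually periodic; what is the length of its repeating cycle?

9

We have u[0] = 47, u[1] = 50, u[2] = 53, u[3] = 29, u[4] = 32, u[5] = 35, u[6] = 11, u[7] = 14, u[8] = 17, u[9] = 47, u[10] = 50.
Since (u[9], u[10]) = (u[0], u[1]) = (47, 50) (two consecutive terms determine the rest), the sequence is periodic with period 9.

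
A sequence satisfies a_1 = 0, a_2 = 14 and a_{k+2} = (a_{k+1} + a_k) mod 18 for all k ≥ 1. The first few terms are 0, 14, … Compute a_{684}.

4

a_1 = 0,  a_2 = 14,  a_3 = 14,  a_4 = 10,  a_5 = 6,  a_6 = 16,  a_7 = 4,  a_8 = 2,  a_9 = 6,  a_{10} = 8,  a_{11} = 14,  a_{12} = 4,  a_{13} = 0,  a_{14} = 4,  a_{15} = 4,  a_{16} = 8,  a_{17} = 12,  a_{18} = 2,  a_{19} = 14,  a_{20} = 16,  a_{21} = 12,  a_{22} = 10,  a_{23} = 4,  a_{24} = 14,  a_{25} = 0,  a_{26} = 14.
Since (a_{25}, a_{26}) = (a_1, a_2) = (0, 14) (two consecutive terms determine the rest), the sequence is periodic with period 24.
(684 - 1) mod 24 = 11, so a_{684} = a_{12} = 4.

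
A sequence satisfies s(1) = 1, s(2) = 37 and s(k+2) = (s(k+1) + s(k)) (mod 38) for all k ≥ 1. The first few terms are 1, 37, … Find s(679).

21

Computing terms: s(1) = 1,  s(2) = 37,  s(3) = 0,  s(4) = 37,  s(5) = 37,  s(6) = 36,  s(7) = 35,  s(8) = 33,  s(9) = 30,  s(10) = 25,  s(11) = 17,  s(12) = 4,  s(13) = 21,  s(14) = 25,  s(15) = 8,  s(16) = 33,  s(17) = 3,  s(18) = 36,  s(19) = 1,  s(20) = 37.
Since (s(19), s(20)) = (s(1), s(2)) = (1, 37) (two consecutive terms determine the rest), the sequence is periodic with period 18.
So s(679) = s(1 + ((679-1) mod 18)) = s(13) = 21.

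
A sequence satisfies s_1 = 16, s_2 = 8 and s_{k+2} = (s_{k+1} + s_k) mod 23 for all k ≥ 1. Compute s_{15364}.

We have s_1 = 16; s_2 = 8; s_3 = 1; s_4 = 9; s_5 = 10; s_6 = 19; s_7 = 6; s_8 = 2; s_9 = 8; s_{10} = 10; s_{11} = 18; s_{12} = 5; s_{13} = 0; s_{14} = 5; s_{15} = 5; s_{16} = 10; s_{17} = 15; s_{18} = 2; s_{19} = 17; s_{20} = 19; s_{21} = 13; s_{22} = 9; s_{23} = 22; s_{24} = 8; s_{25} = 7; s_{26} = 15; s_{27} = 22; s_{28} = 14; s_{29} = 13; s_{30} = 4; s_{31} = 17; s_{32} = 21; s_{33} = 15; s_{34} = 13; s_{35} = 5; s_{36} = 18; s_{37} = 0; s_{38} = 18; s_{39} = 18; s_{40} = 13; s_{41} = 8; s_{42} = 21; s_{43} = 6; s_{44} = 4; s_{45} = 10; s_{46} = 14; s_{47} = 1; s_{48} = 15; s_{49} = 16; s_{50} = 8.
Since (s_{49}, s_{50}) = (s_1, s_2) = (16, 8) (two consecutive terms determine the rest), the sequence is periodic with period 48.
So s_{15364} = s_{1 + ((15364-1) mod 48)} = s_4 = 9.

9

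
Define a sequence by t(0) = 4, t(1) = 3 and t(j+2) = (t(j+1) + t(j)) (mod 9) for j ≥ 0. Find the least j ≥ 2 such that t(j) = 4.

Listing terms: t(0) = 4,  t(1) = 3,  t(2) = 7,  t(3) = 1,  t(4) = 8,  t(5) = 0,  t(6) = 8,  t(7) = 8,  t(8) = 7,  t(9) = 6,  t(10) = 4,  t(11) = 1,  t(12) = 5,  t(13) = 6,  t(14) = 2,  t(15) = 8,  t(16) = 1,  t(17) = 0,  t(18) = 1,  t(19) = 1,  t(20) = 2,  t(21) = 3,  t(22) = 5,  t(23) = 8,  t(24) = 4,  t(25) = 3.
Since (t(24), t(25)) = (t(0), t(1)) = (4, 3) (two consecutive terms determine the rest), the sequence is periodic with period 24.
The value 4 first appears (with j ≥ 2) at t(10).

10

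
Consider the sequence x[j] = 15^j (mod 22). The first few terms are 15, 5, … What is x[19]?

3

Listing terms: x[1] = 15, x[2] = 5, x[3] = 9, x[4] = 3, x[5] = 1, x[6] = 15.
The sequence repeats with period 5.
So x[19] = x[1 + ((19-1) mod 5)] = x[4] = 3.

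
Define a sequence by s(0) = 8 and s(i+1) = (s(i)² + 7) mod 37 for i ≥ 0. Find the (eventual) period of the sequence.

We have s(0) = 8; s(1) = 34; s(2) = 16; s(3) = 4; s(4) = 23; s(5) = 18; s(6) = 35; s(7) = 11; s(8) = 17; s(9) = 0; s(10) = 7; s(11) = 19; s(12) = 35.
Since s(12) = s(6) = 35, the sequence is eventually periodic: after a pre-period of length 6 it cycles with period 6.

6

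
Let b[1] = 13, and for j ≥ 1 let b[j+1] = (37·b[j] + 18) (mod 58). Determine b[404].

b[1] = 13,  b[2] = 35,  b[3] = 37,  b[4] = 53,  b[5] = 7,  b[6] = 45,  b[7] = 1,  b[8] = 55,  b[9] = 23,  b[10] = 57,  b[11] = 39,  b[12] = 11,  b[13] = 19,  b[14] = 25,  b[15] = 15,  b[16] = 51,  b[17] = 49,  b[18] = 33,  b[19] = 21,  b[20] = 41,  b[21] = 27,  b[22] = 31,  b[23] = 5,  b[24] = 29,  b[25] = 47,  b[26] = 17,  b[27] = 9,  b[28] = 3,  b[29] = 13.
Since b[29] = b[1] = 13, the sequence is periodic with period 28.
(404 - 1) mod 28 = 11, so b[404] = b[12] = 11.

11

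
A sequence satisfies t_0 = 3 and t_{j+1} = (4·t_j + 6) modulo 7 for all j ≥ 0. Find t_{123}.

Listing terms: t_0 = 3,  t_1 = 4,  t_2 = 1,  t_3 = 3.
The sequence repeats with period 3.
So t_{123} = t_{0 + ((123-0) mod 3)} = t_0 = 3.

3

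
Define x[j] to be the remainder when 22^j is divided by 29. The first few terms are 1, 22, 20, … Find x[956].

23

x[0] = 1, x[1] = 22, x[2] = 20, x[3] = 5, x[4] = 23, x[5] = 13, x[6] = 25, x[7] = 28, x[8] = 7, x[9] = 9, x[10] = 24, x[11] = 6, x[12] = 16, x[13] = 4, x[14] = 1.
Since x[14] = x[0] = 1, the sequence is periodic with period 14.
So x[956] = x[0 + ((956-0) mod 14)] = x[4] = 23.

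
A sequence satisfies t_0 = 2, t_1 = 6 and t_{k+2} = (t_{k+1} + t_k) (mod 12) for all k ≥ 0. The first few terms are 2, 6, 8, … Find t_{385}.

We have t_0 = 2; t_1 = 6; t_2 = 8; t_3 = 2; t_4 = 10; t_5 = 0; t_6 = 10; t_7 = 10; t_8 = 8; t_9 = 6; t_{10} = 2; t_{11} = 8; t_{12} = 10; t_{13} = 6; t_{14} = 4; t_{15} = 10; t_{16} = 2; t_{17} = 0; t_{18} = 2; t_{19} = 2; t_{20} = 4; t_{21} = 6; t_{22} = 10; t_{23} = 4; t_{24} = 2; t_{25} = 6.
The sequence repeats with period 24.
(385 - 0) mod 24 = 1, so t_{385} = t_1 = 6.

6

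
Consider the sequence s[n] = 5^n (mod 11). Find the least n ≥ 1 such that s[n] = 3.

2

We have s[0] = 1; s[1] = 5; s[2] = 3; s[3] = 4; s[4] = 9; s[5] = 1.
The sequence repeats with period 5.
The value 3 first appears (with n ≥ 1) at s[2].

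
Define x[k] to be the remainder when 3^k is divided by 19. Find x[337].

14

x[0] = 1, x[1] = 3, x[2] = 9, x[3] = 8, x[4] = 5, x[5] = 15, x[6] = 7, x[7] = 2, x[8] = 6, x[9] = 18, x[10] = 16, x[11] = 10, x[12] = 11, x[13] = 14, x[14] = 4, x[15] = 12, x[16] = 17, x[17] = 13, x[18] = 1.
Since x[18] = x[0] = 1, the sequence is periodic with period 18.
So x[337] = x[0 + ((337-0) mod 18)] = x[13] = 14.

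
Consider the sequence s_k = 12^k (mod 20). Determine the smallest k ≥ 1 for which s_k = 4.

2

Listing terms: s_0 = 1,  s_1 = 12,  s_2 = 4,  s_3 = 8,  s_4 = 16,  s_5 = 12.
Since s_5 = s_1 = 12, the sequence is eventually periodic: after a pre-period of length 1 it cycles with period 4.
The value 4 first appears (with k ≥ 1) at s_2.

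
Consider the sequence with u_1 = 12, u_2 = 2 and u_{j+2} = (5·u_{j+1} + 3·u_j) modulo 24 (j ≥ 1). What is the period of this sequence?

6

Computing terms: u_1 = 12, u_2 = 2, u_3 = 22, u_4 = 20, u_5 = 22, u_6 = 2, u_7 = 4, u_8 = 2, u_9 = 22.
Since (u_8, u_9) = (u_2, u_3) = (2, 22) (two consecutive terms determine the rest), the sequence is eventually periodic: after a pre-period of length 1 it cycles with period 6.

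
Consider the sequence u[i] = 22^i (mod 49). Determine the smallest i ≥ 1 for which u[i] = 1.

7

Computing terms: u[0] = 1, u[1] = 22, u[2] = 43, u[3] = 15, u[4] = 36, u[5] = 8, u[6] = 29, u[7] = 1.
Since u[7] = u[0] = 1, the sequence is periodic with period 7.
The value 1 next appears (with i ≥ 1) at u[7].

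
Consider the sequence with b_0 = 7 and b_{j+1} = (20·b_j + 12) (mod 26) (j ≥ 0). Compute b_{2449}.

22

b_0 = 7, b_1 = 22, b_2 = 10, b_3 = 4, b_4 = 14, b_5 = 6, b_6 = 2, b_7 = 0, b_8 = 12, b_9 = 18, b_{10} = 8, b_{11} = 16, b_{12} = 20, b_{13} = 22.
Since b_{13} = b_1 = 22, the sequence is eventually periodic: after a pre-period of length 1 it cycles with period 12.
For j ≥ 1, b_j depends only on (j - 1) mod 12. (2449 - 1) mod 12 = 0, so b_{2449} = b_1 = 22.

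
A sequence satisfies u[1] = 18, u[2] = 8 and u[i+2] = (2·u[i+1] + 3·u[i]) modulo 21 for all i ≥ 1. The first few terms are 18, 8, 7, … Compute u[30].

14

We have u[1] = 18, u[2] = 8, u[3] = 7, u[4] = 17, u[5] = 13, u[6] = 14, u[7] = 4, u[8] = 8, u[9] = 7.
Since (u[8], u[9]) = (u[2], u[3]) = (8, 7) (two consecutive terms determine the rest), the sequence is eventually periodic: after a pre-period of length 1 it cycles with period 6.
For i ≥ 2, u[i] depends only on (i - 2) mod 6. (30 - 2) mod 6 = 4, so u[30] = u[6] = 14.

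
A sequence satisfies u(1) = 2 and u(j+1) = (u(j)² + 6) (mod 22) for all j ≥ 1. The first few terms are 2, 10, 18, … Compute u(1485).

6

We have u(1) = 2,  u(2) = 10,  u(3) = 18,  u(4) = 0,  u(5) = 6,  u(6) = 20,  u(7) = 10.
Since u(7) = u(2) = 10, the sequence is eventually periodic: after a pre-period of length 1 it cycles with period 5.
For j ≥ 2, u(j) depends only on (j - 2) mod 5. (1485 - 2) mod 5 = 3, so u(1485) = u(5) = 6.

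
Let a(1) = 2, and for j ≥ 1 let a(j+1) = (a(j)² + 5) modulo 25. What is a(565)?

a(1) = 2, a(2) = 9, a(3) = 11, a(4) = 1, a(5) = 6, a(6) = 16, a(7) = 11.
Since a(7) = a(3) = 11, the sequence is eventually periodic: after a pre-period of length 2 it cycles with period 4.
For j ≥ 3, a(j) depends only on (j - 3) mod 4. (565 - 3) mod 4 = 2, so a(565) = a(5) = 6.

6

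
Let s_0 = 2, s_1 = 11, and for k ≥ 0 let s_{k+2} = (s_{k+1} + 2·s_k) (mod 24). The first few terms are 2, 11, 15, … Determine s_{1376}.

We have s_0 = 2, s_1 = 11, s_2 = 15, s_3 = 13, s_4 = 19, s_5 = 21, s_6 = 11, s_7 = 5, s_8 = 3, s_9 = 13, s_{10} = 19.
Since (s_9, s_{10}) = (s_3, s_4) = (13, 19) (two consecutive terms determine the rest), the sequence is eventually periodic: after a pre-period of length 3 it cycles with period 6.
For k ≥ 3, s_k depends only on (k - 3) mod 6. (1376 - 3) mod 6 = 5, so s_{1376} = s_8 = 3.

3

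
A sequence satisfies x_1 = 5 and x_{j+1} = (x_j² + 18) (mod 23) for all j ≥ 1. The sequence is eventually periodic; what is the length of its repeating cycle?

We have x_1 = 5, x_2 = 20, x_3 = 4, x_4 = 11, x_5 = 1, x_6 = 19, x_7 = 11.
Since x_7 = x_4 = 11, the sequence is eventually periodic: after a pre-period of length 3 it cycles with period 3.

3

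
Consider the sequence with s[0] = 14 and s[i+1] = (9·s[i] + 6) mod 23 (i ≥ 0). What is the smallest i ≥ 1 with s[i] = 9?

s[0] = 14; s[1] = 17; s[2] = 21; s[3] = 11; s[4] = 13; s[5] = 8; s[6] = 9; s[7] = 18; s[8] = 7; s[9] = 0; s[10] = 6; s[11] = 14.
The sequence repeats with period 11.
The value 9 first appears (with i ≥ 1) at s[6].

6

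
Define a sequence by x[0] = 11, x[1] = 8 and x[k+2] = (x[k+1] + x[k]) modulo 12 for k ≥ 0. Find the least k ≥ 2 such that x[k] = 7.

2

Listing terms: x[0] = 11; x[1] = 8; x[2] = 7; x[3] = 3; x[4] = 10; x[5] = 1; x[6] = 11; x[7] = 0; x[8] = 11; x[9] = 11; x[10] = 10; x[11] = 9; x[12] = 7; x[13] = 4; x[14] = 11; x[15] = 3; x[16] = 2; x[17] = 5; x[18] = 7; x[19] = 0; x[20] = 7; x[21] = 7; x[22] = 2; x[23] = 9; x[24] = 11; x[25] = 8.
The sequence repeats with period 24.
The value 7 first appears (with k ≥ 2) at x[2].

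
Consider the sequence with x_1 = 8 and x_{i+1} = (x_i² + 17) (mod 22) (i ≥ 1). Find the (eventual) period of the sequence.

10

Listing terms: x_1 = 8; x_2 = 15; x_3 = 0; x_4 = 17; x_5 = 20; x_6 = 21; x_7 = 18; x_8 = 11; x_9 = 6; x_{10} = 9; x_{11} = 10; x_{12} = 7; x_{13} = 0.
Since x_{13} = x_3 = 0, the sequence is eventually periodic: after a pre-period of length 2 it cycles with period 10.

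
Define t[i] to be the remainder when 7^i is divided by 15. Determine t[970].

Computing terms: t[1] = 7, t[2] = 4, t[3] = 13, t[4] = 1, t[5] = 7.
Since t[5] = t[1] = 7, the sequence is periodic with period 4.
(970 - 1) mod 4 = 1, so t[970] = t[2] = 4.

4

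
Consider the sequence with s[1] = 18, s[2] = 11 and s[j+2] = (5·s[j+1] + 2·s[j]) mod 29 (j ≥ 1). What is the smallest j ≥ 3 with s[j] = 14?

We have s[1] = 18; s[2] = 11; s[3] = 4; s[4] = 13; s[5] = 15; s[6] = 14; s[7] = 13; s[8] = 6; s[9] = 27; s[10] = 2; s[11] = 6; s[12] = 5; s[13] = 8; s[14] = 21; s[15] = 5; s[16] = 9; s[17] = 26; s[18] = 3; s[19] = 9; s[20] = 22; s[21] = 12; s[22] = 17; s[23] = 22; s[24] = 28; s[25] = 10; s[26] = 19; s[27] = 28; s[28] = 4; s[29] = 18; s[30] = 11.
The sequence repeats with period 28.
The value 14 first appears (with j ≥ 3) at s[6].

6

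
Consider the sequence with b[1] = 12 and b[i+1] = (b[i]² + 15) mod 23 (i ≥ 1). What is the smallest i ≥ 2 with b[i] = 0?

6

We have b[1] = 12, b[2] = 21, b[3] = 19, b[4] = 8, b[5] = 10, b[6] = 0, b[7] = 15, b[8] = 10.
Since b[8] = b[5] = 10, the sequence is eventually periodic: after a pre-period of length 4 it cycles with period 3.
The value 0 first appears (with i ≥ 2) at b[6].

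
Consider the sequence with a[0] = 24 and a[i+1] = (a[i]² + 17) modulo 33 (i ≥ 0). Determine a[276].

We have a[0] = 24,  a[1] = 32,  a[2] = 18,  a[3] = 11,  a[4] = 6,  a[5] = 20,  a[6] = 21,  a[7] = 29,  a[8] = 0,  a[9] = 17,  a[10] = 9,  a[11] = 32.
Since a[11] = a[1] = 32, the sequence is eventually periodic: after a pre-period of length 1 it cycles with period 10.
For i ≥ 1, a[i] depends only on (i - 1) mod 10. (276 - 1) mod 10 = 5, so a[276] = a[6] = 21.

21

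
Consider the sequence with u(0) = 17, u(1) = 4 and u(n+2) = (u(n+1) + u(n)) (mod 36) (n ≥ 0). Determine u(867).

25

Computing terms: u(0) = 17; u(1) = 4; u(2) = 21; u(3) = 25; u(4) = 10; u(5) = 35; u(6) = 9; u(7) = 8; u(8) = 17; u(9) = 25; u(10) = 6; u(11) = 31; u(12) = 1; u(13) = 32; u(14) = 33; u(15) = 29; u(16) = 26; u(17) = 19; u(18) = 9; u(19) = 28; u(20) = 1; u(21) = 29; u(22) = 30; u(23) = 23; u(24) = 17; u(25) = 4.
The sequence repeats with period 24.
So u(867) = u(0 + ((867-0) mod 24)) = u(3) = 25.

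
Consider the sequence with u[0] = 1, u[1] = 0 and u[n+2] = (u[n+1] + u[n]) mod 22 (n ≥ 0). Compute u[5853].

Listing terms: u[0] = 1; u[1] = 0; u[2] = 1; u[3] = 1; u[4] = 2; u[5] = 3; u[6] = 5; u[7] = 8; u[8] = 13; u[9] = 21; u[10] = 12; u[11] = 11; u[12] = 1; u[13] = 12; u[14] = 13; u[15] = 3; u[16] = 16; u[17] = 19; u[18] = 13; u[19] = 10; u[20] = 1; u[21] = 11; u[22] = 12; u[23] = 1; u[24] = 13; u[25] = 14; u[26] = 5; u[27] = 19; u[28] = 2; u[29] = 21; u[30] = 1; u[31] = 0.
The sequence repeats with period 30.
(5853 - 0) mod 30 = 3, so u[5853] = u[3] = 1.

1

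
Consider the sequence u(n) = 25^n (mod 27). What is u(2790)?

1

u(0) = 1; u(1) = 25; u(2) = 4; u(3) = 19; u(4) = 16; u(5) = 22; u(6) = 10; u(7) = 7; u(8) = 13; u(9) = 1.
The sequence repeats with period 9.
So u(2790) = u(0 + ((2790-0) mod 9)) = u(0) = 1.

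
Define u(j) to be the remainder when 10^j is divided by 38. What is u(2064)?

We have u(0) = 1, u(1) = 10, u(2) = 24, u(3) = 12, u(4) = 6, u(5) = 22, u(6) = 30, u(7) = 34, u(8) = 36, u(9) = 18, u(10) = 28, u(11) = 14, u(12) = 26, u(13) = 32, u(14) = 16, u(15) = 8, u(16) = 4, u(17) = 2, u(18) = 20, u(19) = 10.
Since u(19) = u(1) = 10, the sequence is eventually periodic: after a pre-period of length 1 it cycles with period 18.
For j ≥ 1, u(j) depends only on (j - 1) mod 18. (2064 - 1) mod 18 = 11, so u(2064) = u(12) = 26.

26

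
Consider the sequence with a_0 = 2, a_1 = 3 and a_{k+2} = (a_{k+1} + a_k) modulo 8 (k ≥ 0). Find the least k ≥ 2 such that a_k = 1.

8

a_0 = 2, a_1 = 3, a_2 = 5, a_3 = 0, a_4 = 5, a_5 = 5, a_6 = 2, a_7 = 7, a_8 = 1, a_9 = 0, a_{10} = 1, a_{11} = 1, a_{12} = 2, a_{13} = 3.
Since (a_{12}, a_{13}) = (a_0, a_1) = (2, 3) (two consecutive terms determine the rest), the sequence is periodic with period 12.
The value 1 first appears (with k ≥ 2) at a_8.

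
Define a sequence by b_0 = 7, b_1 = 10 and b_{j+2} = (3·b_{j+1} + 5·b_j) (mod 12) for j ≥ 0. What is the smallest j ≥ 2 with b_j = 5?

2

We have b_0 = 7; b_1 = 10; b_2 = 5; b_3 = 5; b_4 = 4; b_5 = 1; b_6 = 11; b_7 = 2; b_8 = 1; b_9 = 1; b_{10} = 8; b_{11} = 5; b_{12} = 7; b_{13} = 10.
Since (b_{12}, b_{13}) = (b_0, b_1) = (7, 10) (two consecutive terms determine the rest), the sequence is periodic with period 12.
The value 5 first appears (with j ≥ 2) at b_2.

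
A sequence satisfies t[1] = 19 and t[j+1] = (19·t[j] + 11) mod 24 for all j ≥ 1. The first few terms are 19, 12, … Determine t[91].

Listing terms: t[1] = 19, t[2] = 12, t[3] = 23, t[4] = 16, t[5] = 3, t[6] = 20, t[7] = 7, t[8] = 0, t[9] = 11, t[10] = 4, t[11] = 15, t[12] = 8, t[13] = 19.
The sequence repeats with period 12.
(91 - 1) mod 12 = 6, so t[91] = t[7] = 7.

7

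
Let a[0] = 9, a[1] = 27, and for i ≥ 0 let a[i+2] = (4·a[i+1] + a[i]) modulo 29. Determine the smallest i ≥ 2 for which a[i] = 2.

We have a[0] = 9,  a[1] = 27,  a[2] = 1,  a[3] = 2,  a[4] = 9,  a[5] = 9,  a[6] = 16,  a[7] = 15,  a[8] = 18,  a[9] = 0,  a[10] = 18,  a[11] = 14,  a[12] = 16,  a[13] = 20,  a[14] = 9,  a[15] = 27.
The sequence repeats with period 14.
The value 2 first appears (with i ≥ 2) at a[3].

3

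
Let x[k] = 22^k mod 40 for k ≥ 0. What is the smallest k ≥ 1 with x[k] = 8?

x[0] = 1, x[1] = 22, x[2] = 4, x[3] = 8, x[4] = 16, x[5] = 32, x[6] = 24, x[7] = 8.
Since x[7] = x[3] = 8, the sequence is eventually periodic: after a pre-period of length 3 it cycles with period 4.
The value 8 first appears (with k ≥ 1) at x[3].

3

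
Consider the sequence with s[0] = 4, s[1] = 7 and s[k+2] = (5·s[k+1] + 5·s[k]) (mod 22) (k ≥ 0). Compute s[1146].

s[0] = 4,  s[1] = 7,  s[2] = 11,  s[3] = 2,  s[4] = 21,  s[5] = 5,  s[6] = 20,  s[7] = 15,  s[8] = 21,  s[9] = 4,  s[10] = 15,  s[11] = 7,  s[12] = 0,  s[13] = 13,  s[14] = 21,  s[15] = 16,  s[16] = 9,  s[17] = 15,  s[18] = 10,  s[19] = 15,  s[20] = 15,  s[21] = 18,  s[22] = 11,  s[23] = 13,  s[24] = 10,  s[25] = 5,  s[26] = 9,  s[27] = 4,  s[28] = 21,  s[29] = 15,  s[30] = 4,  s[31] = 7.
The sequence repeats with period 30.
(1146 - 0) mod 30 = 6, so s[1146] = s[6] = 20.

20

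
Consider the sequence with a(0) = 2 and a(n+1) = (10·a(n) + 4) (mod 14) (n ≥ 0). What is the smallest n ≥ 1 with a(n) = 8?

Listing terms: a(0) = 2; a(1) = 10; a(2) = 6; a(3) = 8; a(4) = 0; a(5) = 4; a(6) = 2.
The sequence repeats with period 6.
The value 8 first appears (with n ≥ 1) at a(3).

3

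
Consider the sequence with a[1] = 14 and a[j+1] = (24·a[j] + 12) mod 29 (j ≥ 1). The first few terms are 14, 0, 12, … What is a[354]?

10

Listing terms: a[1] = 14, a[2] = 0, a[3] = 12, a[4] = 10, a[5] = 20, a[6] = 28, a[7] = 17, a[8] = 14.
Since a[8] = a[1] = 14, the sequence is periodic with period 7.
(354 - 1) mod 7 = 3, so a[354] = a[4] = 10.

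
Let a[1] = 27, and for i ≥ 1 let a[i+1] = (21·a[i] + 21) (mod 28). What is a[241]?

Computing terms: a[1] = 27, a[2] = 0, a[3] = 21, a[4] = 14, a[5] = 7, a[6] = 0.
Since a[6] = a[2] = 0, the sequence is eventually periodic: after a pre-period of length 1 it cycles with period 4.
For i ≥ 2, a[i] depends only on (i - 2) mod 4. (241 - 2) mod 4 = 3, so a[241] = a[5] = 7.

7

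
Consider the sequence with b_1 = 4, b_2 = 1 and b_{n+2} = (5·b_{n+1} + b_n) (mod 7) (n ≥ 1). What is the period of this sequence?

Listing terms: b_1 = 4,  b_2 = 1,  b_3 = 2,  b_4 = 4,  b_5 = 1.
Since (b_4, b_5) = (b_1, b_2) = (4, 1) (two consecutive terms determine the rest), the sequence is periodic with period 3.

3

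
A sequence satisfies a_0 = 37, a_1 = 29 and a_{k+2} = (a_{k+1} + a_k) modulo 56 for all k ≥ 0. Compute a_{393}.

27

Listing terms: a_0 = 37, a_1 = 29, a_2 = 10, a_3 = 39, a_4 = 49, a_5 = 32, a_6 = 25, a_7 = 1, a_8 = 26, a_9 = 27, a_{10} = 53, a_{11} = 24, a_{12} = 21, a_{13} = 45, a_{14} = 10, a_{15} = 55, a_{16} = 9, a_{17} = 8, a_{18} = 17, a_{19} = 25, a_{20} = 42, a_{21} = 11, a_{22} = 53, a_{23} = 8, a_{24} = 5, a_{25} = 13, a_{26} = 18, a_{27} = 31, a_{28} = 49, a_{29} = 24, a_{30} = 17, a_{31} = 41, a_{32} = 2, a_{33} = 43, a_{34} = 45, a_{35} = 32, a_{36} = 21, a_{37} = 53, a_{38} = 18, a_{39} = 15, a_{40} = 33, a_{41} = 48, a_{42} = 25, a_{43} = 17, a_{44} = 42, a_{45} = 3, a_{46} = 45, a_{47} = 48, a_{48} = 37, a_{49} = 29.
The sequence repeats with period 48.
So a_{393} = a_{0 + ((393-0) mod 48)} = a_9 = 27.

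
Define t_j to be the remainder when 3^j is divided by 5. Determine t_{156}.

Listing terms: t_0 = 1, t_1 = 3, t_2 = 4, t_3 = 2, t_4 = 1.
Since t_4 = t_0 = 1, the sequence is periodic with period 4.
(156 - 0) mod 4 = 0, so t_{156} = t_0 = 1.

1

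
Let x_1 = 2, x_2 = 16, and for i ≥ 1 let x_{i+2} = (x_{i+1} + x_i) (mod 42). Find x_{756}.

34

Listing terms: x_1 = 2, x_2 = 16, x_3 = 18, x_4 = 34, x_5 = 10, x_6 = 2, x_7 = 12, x_8 = 14, x_9 = 26, x_{10} = 40, x_{11} = 24, x_{12} = 22, x_{13} = 4, x_{14} = 26, x_{15} = 30, x_{16} = 14, x_{17} = 2, x_{18} = 16.
The sequence repeats with period 16.
So x_{756} = x_{1 + ((756-1) mod 16)} = x_4 = 34.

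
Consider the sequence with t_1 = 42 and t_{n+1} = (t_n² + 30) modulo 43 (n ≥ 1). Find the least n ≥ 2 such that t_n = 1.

7

Computing terms: t_1 = 42; t_2 = 31; t_3 = 2; t_4 = 34; t_5 = 25; t_6 = 10; t_7 = 1; t_8 = 31.
Since t_8 = t_2 = 31, the sequence is eventually periodic: after a pre-period of length 1 it cycles with period 6.
The value 1 first appears (with n ≥ 2) at t_7.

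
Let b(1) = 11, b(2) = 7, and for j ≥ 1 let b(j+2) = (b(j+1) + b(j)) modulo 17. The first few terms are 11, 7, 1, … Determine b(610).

15

Listing terms: b(1) = 11, b(2) = 7, b(3) = 1, b(4) = 8, b(5) = 9, b(6) = 0, b(7) = 9, b(8) = 9, b(9) = 1, b(10) = 10, b(11) = 11, b(12) = 4, b(13) = 15, b(14) = 2, b(15) = 0, b(16) = 2, b(17) = 2, b(18) = 4, b(19) = 6, b(20) = 10, b(21) = 16, b(22) = 9, b(23) = 8, b(24) = 0, b(25) = 8, b(26) = 8, b(27) = 16, b(28) = 7, b(29) = 6, b(30) = 13, b(31) = 2, b(32) = 15, b(33) = 0, b(34) = 15, b(35) = 15, b(36) = 13, b(37) = 11, b(38) = 7.
The sequence repeats with period 36.
So b(610) = b(1 + ((610-1) mod 36)) = b(34) = 15.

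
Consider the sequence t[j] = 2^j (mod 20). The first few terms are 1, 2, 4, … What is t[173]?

Computing terms: t[0] = 1,  t[1] = 2,  t[2] = 4,  t[3] = 8,  t[4] = 16,  t[5] = 12,  t[6] = 4.
Since t[6] = t[2] = 4, the sequence is eventually periodic: after a pre-period of length 2 it cycles with period 4.
For j ≥ 2, t[j] depends only on (j - 2) mod 4. (173 - 2) mod 4 = 3, so t[173] = t[5] = 12.

12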